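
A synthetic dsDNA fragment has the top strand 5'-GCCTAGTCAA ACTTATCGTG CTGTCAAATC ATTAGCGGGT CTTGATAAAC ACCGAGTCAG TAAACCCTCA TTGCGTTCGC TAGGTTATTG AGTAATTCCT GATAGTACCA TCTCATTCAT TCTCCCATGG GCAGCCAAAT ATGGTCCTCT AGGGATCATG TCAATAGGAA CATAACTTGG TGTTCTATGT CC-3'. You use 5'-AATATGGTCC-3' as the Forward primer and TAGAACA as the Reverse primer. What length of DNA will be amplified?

The forward primer matches the template at positions 138–147.
Taking the reverse complement of TAGAACA gives TGTTCTA, found at positions 181–187 on the template; the primer anneals here to the top strand with its 3' end pointing upstream.
Amplicon spans positions 138–187: 50 bp.

50 bp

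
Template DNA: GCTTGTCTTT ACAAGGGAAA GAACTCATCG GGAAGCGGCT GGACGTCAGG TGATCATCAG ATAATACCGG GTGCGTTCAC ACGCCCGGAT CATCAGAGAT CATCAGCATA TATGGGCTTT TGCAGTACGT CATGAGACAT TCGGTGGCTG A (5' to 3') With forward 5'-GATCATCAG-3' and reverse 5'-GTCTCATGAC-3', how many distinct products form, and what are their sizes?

The forward primer GATCATCAG matches the top strand at positions 52–60, 88–96, 98–106.
The reverse primer's reverse complement is GTCATGAGAC, matching at positions 129–138.
Each forward site pairs with the reverse site to give a product ending at position 138: sizes 87, 51, 41 bp.

Three products: 87 bp, 51 bp, 41 bp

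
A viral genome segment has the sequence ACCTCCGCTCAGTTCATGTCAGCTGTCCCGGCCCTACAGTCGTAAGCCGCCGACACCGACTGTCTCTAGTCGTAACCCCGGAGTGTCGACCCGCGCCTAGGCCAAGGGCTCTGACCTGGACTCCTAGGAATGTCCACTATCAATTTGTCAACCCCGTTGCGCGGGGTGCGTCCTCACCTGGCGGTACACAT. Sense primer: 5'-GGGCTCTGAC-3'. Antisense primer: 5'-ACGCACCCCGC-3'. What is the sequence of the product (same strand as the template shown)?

5'-GGGCTCTGACCTGGACTCCTAGGAATGTCCACTATCAATTTGTCAACCCCGTTGCGCGGGGTGCGT-3'

The forward primer matches the template at positions 106–115.
Reverse complement of the reverse primer: GCGGGGTGCGT. This occurs on the top strand at positions 161–171.
The product is the template from position 106 through 171 (66 bp).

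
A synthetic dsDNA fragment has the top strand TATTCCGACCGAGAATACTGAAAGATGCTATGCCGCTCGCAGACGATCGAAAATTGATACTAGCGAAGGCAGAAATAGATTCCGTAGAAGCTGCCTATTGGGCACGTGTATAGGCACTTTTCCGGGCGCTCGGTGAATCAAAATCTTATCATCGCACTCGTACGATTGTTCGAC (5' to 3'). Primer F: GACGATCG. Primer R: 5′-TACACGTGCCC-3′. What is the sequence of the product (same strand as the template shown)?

Forward primer GACGATCG is found on the top strand at positions 42–49.
Reverse complement of the reverse primer: GGGCACGTGTA. This occurs on the top strand at positions 100–110.
The product is the template from position 42 through 110 (69 bp).

5'-GACGATCGAAAATTGATACTAGCGAAGGCAGAAATAGATTCCGTAGAAGCTGCCTATTGGGCACGTGTA-3'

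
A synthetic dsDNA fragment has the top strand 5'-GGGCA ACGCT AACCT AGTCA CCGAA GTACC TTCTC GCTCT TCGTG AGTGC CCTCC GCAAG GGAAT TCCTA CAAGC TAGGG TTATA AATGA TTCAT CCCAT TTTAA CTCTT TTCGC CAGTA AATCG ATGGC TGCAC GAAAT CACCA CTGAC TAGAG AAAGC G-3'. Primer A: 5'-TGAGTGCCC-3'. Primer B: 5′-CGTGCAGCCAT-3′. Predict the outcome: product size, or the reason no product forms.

Yes — a 93 bp product.

Primer A (TGAGTGCCC) matches the top strand at positions 44–52; it acts as a forward primer.
Primer B's reverse complement is ATGGCTGCACG, matching the top strand at positions 126–136; it acts as a reverse primer.
The 3' ends face each other across positions 44–136, giving a 93 bp product.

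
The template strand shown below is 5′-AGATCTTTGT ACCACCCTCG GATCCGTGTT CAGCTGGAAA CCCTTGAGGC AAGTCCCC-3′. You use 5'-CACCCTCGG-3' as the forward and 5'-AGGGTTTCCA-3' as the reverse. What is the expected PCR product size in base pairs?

32 bp

Scanning the template, CACCCTCGG occurs at positions 13–21; this primer anneals to the bottom strand there with its 3' end pointing downstream.
The reverse primer's reverse complement is TGGAAACCCT, which matches the template at positions 35–44.
The product runs from position 13 to position 44, so its length is 44 − 13 + 1 = 32 bp.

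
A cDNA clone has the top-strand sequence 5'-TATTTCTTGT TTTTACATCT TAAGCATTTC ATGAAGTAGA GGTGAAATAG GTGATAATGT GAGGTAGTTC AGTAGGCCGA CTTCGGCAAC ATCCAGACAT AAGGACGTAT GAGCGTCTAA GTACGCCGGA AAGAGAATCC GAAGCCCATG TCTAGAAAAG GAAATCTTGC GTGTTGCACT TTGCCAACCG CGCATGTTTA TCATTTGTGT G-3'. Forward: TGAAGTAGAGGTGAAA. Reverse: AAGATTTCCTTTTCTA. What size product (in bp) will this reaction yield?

137 bp

The forward primer matches the template at positions 32–47.
Taking the reverse complement of AAGATTTCCTTTTCTA gives TAGAAAAGGAAATCTT, found at positions 153–168 on the template; the primer anneals here to the top strand with its 3' end pointing upstream.
Product length = (reverse-primer end) − (forward-primer start) + 1 = 168 − 32 + 1 = 137 bp.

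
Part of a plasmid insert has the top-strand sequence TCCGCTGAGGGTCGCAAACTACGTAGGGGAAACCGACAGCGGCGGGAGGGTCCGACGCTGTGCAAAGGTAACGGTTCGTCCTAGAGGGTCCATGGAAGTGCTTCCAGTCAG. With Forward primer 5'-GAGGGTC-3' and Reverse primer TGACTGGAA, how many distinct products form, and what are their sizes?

The forward primer GAGGGTC matches the top strand at positions 7–13, 46–52, 84–90.
The reverse primer's reverse complement is TTCCAGTCA, matching at positions 102–110.
Each forward site pairs with the reverse site to give a product ending at position 110: sizes 104, 65, 27 bp.

Three products: 104 bp, 65 bp, 27 bp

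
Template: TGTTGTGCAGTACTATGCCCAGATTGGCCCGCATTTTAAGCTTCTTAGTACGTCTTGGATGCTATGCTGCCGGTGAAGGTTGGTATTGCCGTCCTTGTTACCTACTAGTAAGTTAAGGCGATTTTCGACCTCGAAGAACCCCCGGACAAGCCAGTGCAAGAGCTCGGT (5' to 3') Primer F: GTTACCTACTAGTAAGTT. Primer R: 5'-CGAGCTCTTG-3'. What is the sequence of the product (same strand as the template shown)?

5'-GTTACCTACTAGTAAGTTAAGGCGATTTTCGACCTCGAAGAACCCCCGGACAAGCCAGTGCAAGAGCTCG-3'

The forward primer matches the template at positions 97–114.
The reverse primer's reverse complement is CAAGAGCTCG, which matches the template at positions 157–166.
The product is the template from position 97 through 166 (70 bp).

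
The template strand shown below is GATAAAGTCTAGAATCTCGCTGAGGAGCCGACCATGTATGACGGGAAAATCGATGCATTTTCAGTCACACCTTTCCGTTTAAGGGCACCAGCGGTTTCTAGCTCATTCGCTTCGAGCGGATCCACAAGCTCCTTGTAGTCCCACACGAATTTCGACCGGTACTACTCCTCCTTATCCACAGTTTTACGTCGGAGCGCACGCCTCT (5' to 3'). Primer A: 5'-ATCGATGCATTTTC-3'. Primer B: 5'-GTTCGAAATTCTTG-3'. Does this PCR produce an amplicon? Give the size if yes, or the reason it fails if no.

No product — primer B has no binding site in the template.

Primer B (GTTCGAAATTCTTG) does not match the top strand, and its reverse complement CAAGAATTTCGAAC does not match either.
With no annealing site for primer B, no amplification occurs.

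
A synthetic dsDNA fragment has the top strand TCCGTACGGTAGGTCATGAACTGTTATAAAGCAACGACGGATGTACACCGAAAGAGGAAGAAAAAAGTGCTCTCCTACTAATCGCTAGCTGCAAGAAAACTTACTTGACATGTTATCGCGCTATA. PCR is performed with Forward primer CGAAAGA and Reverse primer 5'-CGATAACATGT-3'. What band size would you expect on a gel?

70 bp

Forward primer CGAAAGA is found on the top strand at positions 49–55.
The reverse primer's reverse complement is ACATGTTATCG, which matches the template at positions 108–118.
The product runs from position 49 to position 118, so its length is 118 − 49 + 1 = 70 bp.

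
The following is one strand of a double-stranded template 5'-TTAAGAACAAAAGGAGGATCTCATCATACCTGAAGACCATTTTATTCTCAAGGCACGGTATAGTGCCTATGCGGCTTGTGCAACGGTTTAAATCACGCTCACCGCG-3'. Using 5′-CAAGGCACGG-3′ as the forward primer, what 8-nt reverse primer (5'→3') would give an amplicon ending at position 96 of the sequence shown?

The forward primer binds at positions 49–58; the product's 3' end on the top strand is position 96.
The reverse primer anneals to the top strand over positions 89–96, i.e. to TAAATCAC.
Its sequence written 5'→3' is the reverse complement: GTGATTTA.

5'-GTGATTTA-3'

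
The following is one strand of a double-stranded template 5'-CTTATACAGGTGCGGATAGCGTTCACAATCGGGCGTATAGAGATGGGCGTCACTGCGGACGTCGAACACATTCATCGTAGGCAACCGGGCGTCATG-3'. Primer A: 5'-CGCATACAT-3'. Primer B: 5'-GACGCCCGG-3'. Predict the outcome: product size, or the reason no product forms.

No product — primer A has no binding site in the template.

Primer A (CGCATACAT) does not match the top strand, and its reverse complement ATGTATGCG does not match either.
With no annealing site for primer A, no amplification occurs.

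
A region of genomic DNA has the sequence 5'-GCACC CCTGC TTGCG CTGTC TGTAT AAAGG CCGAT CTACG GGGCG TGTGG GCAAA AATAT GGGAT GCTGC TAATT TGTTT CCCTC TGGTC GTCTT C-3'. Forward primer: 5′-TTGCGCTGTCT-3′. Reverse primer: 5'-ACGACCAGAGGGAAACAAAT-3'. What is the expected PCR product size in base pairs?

82 bp

The forward primer matches the template at positions 11–21.
Taking the reverse complement of ACGACCAGAGGGAAACAAAT gives ATTTGTTTCCCTCTGGTCGT, found at positions 73–92 on the template; the primer anneals here to the top strand with its 3' end pointing upstream.
The product runs from position 11 to position 92, so its length is 92 − 11 + 1 = 82 bp.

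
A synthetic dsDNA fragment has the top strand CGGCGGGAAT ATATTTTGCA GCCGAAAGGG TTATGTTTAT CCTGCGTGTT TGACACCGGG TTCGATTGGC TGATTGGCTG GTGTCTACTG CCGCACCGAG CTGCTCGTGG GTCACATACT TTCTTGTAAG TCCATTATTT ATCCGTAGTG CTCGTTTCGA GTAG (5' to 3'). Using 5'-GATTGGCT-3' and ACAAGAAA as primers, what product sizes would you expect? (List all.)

The forward primer GATTGGCT matches the top strand at positions 64–71, 72–79.
The reverse primer's reverse complement is TTTCTTGT, matching at positions 120–127.
Each forward site pairs with the reverse site to give a product ending at position 127: sizes 64, 56 bp.

64 bp, 56 bp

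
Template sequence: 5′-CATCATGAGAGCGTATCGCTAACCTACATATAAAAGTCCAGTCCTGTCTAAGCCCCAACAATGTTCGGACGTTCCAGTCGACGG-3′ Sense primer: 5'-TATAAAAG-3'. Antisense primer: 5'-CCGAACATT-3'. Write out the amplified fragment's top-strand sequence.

Forward primer TATAAAAG is found on the top strand at positions 29–36.
Taking the reverse complement of CCGAACATT gives AATGTTCGG, found at positions 60–68 on the template; the primer anneals here to the top strand with its 3' end pointing upstream.
The product is the template from position 29 through 68 (40 bp).

5'-TATAAAAGTCCAGTCCTGTCTAAGCCCCAACAATGTTCGG-3'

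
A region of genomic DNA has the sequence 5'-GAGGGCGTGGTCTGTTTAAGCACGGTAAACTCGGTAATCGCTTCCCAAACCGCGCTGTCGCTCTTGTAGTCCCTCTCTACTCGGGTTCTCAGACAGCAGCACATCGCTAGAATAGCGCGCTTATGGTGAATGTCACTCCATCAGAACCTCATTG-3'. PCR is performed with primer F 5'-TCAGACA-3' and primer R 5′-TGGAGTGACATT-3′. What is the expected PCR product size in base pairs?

Scanning the template, TCAGACA occurs at positions 89–95; this primer anneals to the bottom strand there with its 3' end pointing downstream.
Reverse complement of the reverse primer: AATGTCACTCCA. This occurs on the top strand at positions 129–140.
Product length = (reverse-primer end) − (forward-primer start) + 1 = 140 − 89 + 1 = 52 bp.

52 bp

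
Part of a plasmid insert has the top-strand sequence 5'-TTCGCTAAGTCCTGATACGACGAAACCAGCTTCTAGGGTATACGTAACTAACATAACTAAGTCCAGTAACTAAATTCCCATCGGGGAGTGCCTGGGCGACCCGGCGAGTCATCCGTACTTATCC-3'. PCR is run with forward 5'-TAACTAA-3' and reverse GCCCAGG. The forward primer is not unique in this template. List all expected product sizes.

53 bp, 44 bp, 31 bp

The forward primer TAACTAA matches the top strand at positions 45–51, 54–60, 67–73.
The reverse primer's reverse complement is CCTGGGC, matching at positions 91–97.
Each forward site pairs with the reverse site to give a product ending at position 97: sizes 53, 44, 31 bp.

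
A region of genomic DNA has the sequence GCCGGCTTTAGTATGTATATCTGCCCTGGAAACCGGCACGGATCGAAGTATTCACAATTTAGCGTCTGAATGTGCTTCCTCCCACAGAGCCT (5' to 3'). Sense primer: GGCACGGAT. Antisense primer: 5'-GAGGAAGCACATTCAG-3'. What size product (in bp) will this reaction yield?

47 bp

Scanning the template, GGCACGGAT occurs at positions 35–43; this primer anneals to the bottom strand there with its 3' end pointing downstream.
Taking the reverse complement of GAGGAAGCACATTCAG gives CTGAATGTGCTTCCTC, found at positions 66–81 on the template; the primer anneals here to the top strand with its 3' end pointing upstream.
Amplicon spans positions 35–81: 47 bp.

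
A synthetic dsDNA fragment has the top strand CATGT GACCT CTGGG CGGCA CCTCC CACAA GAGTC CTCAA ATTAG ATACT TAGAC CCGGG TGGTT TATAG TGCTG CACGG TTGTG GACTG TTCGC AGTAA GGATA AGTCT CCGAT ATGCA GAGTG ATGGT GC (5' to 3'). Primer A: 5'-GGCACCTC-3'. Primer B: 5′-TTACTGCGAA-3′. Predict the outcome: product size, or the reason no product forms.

Primer A (GGCACCTC) matches the top strand at positions 17–24; it acts as a forward primer.
Primer B's reverse complement is TTCGCAGTAA, matching the top strand at positions 91–100; it acts as a reverse primer.
The 3' ends face each other across positions 17–100, giving an 84 bp product.

Yes — an 84 bp product.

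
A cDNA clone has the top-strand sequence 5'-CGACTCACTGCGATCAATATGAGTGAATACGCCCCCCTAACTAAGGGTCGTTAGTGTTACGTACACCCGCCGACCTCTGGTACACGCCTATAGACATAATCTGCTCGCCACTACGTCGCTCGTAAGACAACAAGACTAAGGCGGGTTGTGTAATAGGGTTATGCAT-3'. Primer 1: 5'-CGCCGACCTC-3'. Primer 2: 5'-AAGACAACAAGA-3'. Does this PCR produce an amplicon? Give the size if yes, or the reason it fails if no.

Primer 1 (CGCCGACCTC) matches the top strand at positions 68–77 (3' end points downstream).
Primer 2 (AAGACAACAAGA) also matches the top strand directly, at positions 124–135 — its reverse complement TCTTGTTGTCTT is not present.
Both primers anneal to the bottom strand with 3' ends pointing the same way, so neither can prime synthesis back toward the other.

No product — both primers anneal to the same strand and extend in the same direction.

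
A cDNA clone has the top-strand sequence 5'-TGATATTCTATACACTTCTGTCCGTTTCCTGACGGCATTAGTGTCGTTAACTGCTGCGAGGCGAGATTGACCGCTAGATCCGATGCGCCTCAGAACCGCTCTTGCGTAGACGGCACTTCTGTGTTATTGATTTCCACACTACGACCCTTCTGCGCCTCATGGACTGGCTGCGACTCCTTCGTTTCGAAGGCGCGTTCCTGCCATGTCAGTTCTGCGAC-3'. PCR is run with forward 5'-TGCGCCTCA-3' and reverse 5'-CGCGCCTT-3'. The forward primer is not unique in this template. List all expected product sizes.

111 bp, 44 bp

The forward primer TGCGCCTCA matches the top strand at positions 84–92, 151–159.
The reverse primer's reverse complement is AAGGCGCG, matching at positions 187–194.
Each forward site pairs with the reverse site to give a product ending at position 194: sizes 111, 44 bp.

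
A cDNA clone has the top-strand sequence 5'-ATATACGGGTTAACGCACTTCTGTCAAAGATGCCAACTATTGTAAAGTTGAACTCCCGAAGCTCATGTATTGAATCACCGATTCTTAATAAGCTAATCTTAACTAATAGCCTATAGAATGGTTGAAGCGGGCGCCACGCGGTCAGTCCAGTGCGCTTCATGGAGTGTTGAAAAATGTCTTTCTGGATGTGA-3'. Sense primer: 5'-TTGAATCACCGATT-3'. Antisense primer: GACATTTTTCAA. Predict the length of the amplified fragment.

Scanning the template, TTGAATCACCGATT occurs at positions 70–83; this primer anneals to the bottom strand there with its 3' end pointing downstream.
The reverse primer's reverse complement is TTGAAAAATGTC, which matches the template at positions 167–178.
Product length = (reverse-primer end) − (forward-primer start) + 1 = 178 − 70 + 1 = 109 bp.

109 bp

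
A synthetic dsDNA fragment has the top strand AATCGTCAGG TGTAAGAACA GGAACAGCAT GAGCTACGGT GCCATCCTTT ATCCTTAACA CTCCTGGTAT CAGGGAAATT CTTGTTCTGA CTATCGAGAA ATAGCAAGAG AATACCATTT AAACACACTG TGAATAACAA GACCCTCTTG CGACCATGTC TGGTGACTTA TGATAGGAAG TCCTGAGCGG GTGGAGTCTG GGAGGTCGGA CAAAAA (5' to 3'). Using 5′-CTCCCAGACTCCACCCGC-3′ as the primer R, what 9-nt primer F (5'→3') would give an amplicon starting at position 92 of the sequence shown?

The reverse primer's reverse complement GCGGGTGGAGTCTGGGAG matches the template at positions 187–204; the product starts at position 92.
The forward primer is identical to the top strand over positions 92–100: TATCGAGAA.

5'-TATCGAGAA-3'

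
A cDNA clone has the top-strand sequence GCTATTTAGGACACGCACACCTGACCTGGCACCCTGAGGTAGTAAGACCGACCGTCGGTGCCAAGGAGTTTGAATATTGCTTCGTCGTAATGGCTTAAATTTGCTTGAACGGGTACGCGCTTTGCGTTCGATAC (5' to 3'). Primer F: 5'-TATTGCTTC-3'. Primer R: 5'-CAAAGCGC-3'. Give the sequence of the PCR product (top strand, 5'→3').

5'-TATTGCTTCGTCGTAATGGCTTAAATTTGCTTGAACGGGTACGCGCTTTG-3'

Scanning the template, TATTGCTTC occurs at positions 75–83; this primer anneals to the bottom strand there with its 3' end pointing downstream.
The reverse primer's reverse complement is GCGCTTTG, which matches the template at positions 117–124.
The product is the template from position 75 through 124 (50 bp).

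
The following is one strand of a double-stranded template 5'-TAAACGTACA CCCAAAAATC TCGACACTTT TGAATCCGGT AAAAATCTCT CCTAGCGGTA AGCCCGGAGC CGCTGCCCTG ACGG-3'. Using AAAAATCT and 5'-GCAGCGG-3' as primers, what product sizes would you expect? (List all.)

The forward primer AAAAATCT matches the top strand at positions 14–21, 41–48.
The reverse primer's reverse complement is CCGCTGC, matching at positions 70–76.
Each forward site pairs with the reverse site to give a product ending at position 76: sizes 63, 36 bp.

63 bp, 36 bp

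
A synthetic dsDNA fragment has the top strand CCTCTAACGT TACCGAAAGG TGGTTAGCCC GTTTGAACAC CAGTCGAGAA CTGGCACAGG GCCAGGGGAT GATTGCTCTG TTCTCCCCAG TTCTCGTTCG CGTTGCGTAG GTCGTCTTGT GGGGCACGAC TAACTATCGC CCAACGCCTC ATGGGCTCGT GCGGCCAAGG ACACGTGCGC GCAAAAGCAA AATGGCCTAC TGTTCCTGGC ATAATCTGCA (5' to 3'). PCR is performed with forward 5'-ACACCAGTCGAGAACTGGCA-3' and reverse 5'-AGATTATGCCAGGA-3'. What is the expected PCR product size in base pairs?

The forward primer matches the template at positions 37–56.
Taking the reverse complement of AGATTATGCCAGGA gives TCCTGGCATAATCT, found at positions 204–217 on the template; the primer anneals here to the top strand with its 3' end pointing upstream.
Product length = (reverse-primer end) − (forward-primer start) + 1 = 217 − 37 + 1 = 181 bp.

181 bp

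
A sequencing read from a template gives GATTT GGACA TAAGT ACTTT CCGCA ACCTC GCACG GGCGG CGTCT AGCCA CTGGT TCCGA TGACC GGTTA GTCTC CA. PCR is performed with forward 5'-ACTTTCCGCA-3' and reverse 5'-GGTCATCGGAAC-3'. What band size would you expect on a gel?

50 bp

Scanning the template, ACTTTCCGCA occurs at positions 16–25; this primer anneals to the bottom strand there with its 3' end pointing downstream.
Reverse complement of the reverse primer: GTTCCGATGACC. This occurs on the top strand at positions 54–65.
Product length = (reverse-primer end) − (forward-primer start) + 1 = 65 − 16 + 1 = 50 bp.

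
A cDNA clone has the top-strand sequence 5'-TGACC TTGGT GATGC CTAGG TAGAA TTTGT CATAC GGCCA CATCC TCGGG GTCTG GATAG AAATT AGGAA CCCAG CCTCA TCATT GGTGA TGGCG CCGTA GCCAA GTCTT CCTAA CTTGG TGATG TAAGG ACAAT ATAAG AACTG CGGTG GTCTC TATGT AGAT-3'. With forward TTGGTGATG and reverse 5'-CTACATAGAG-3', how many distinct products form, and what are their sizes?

Three products: 157 bp, 79 bp, 46 bp

The forward primer TTGGTGATG matches the top strand at positions 6–14, 84–92, 117–125.
The reverse primer's reverse complement is CTCTATGTAG, matching at positions 153–162.
Each forward site pairs with the reverse site to give a product ending at position 162: sizes 157, 79, 46 bp.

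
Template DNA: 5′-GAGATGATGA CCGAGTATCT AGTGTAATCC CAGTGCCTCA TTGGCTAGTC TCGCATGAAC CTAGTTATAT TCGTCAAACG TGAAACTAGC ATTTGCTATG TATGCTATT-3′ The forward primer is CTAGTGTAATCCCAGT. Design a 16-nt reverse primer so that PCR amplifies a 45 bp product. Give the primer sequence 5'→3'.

5'-TAGGTTCATGCGAGAC-3'

The forward primer binds at positions 19–34, so a 45 bp product ends at position 19 + 45 − 1 = 63.
The reverse primer anneals to the top strand over positions 48–63, i.e. to GTCTCGCATGAACCTA.
Its sequence written 5'→3' is the reverse complement: TAGGTTCATGCGAGAC.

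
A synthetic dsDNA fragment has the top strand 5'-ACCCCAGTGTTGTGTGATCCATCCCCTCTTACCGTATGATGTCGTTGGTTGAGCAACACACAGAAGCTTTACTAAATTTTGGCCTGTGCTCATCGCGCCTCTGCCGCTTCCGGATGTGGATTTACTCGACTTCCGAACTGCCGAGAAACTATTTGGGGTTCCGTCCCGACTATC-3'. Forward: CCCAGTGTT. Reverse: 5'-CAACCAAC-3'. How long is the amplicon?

49 bp

Forward primer CCCAGTGTT is found on the top strand at positions 3–11.
Taking the reverse complement of CAACCAAC gives GTTGGTTG, found at positions 44–51 on the template; the primer anneals here to the top strand with its 3' end pointing upstream.
Amplicon spans positions 3–51: 49 bp.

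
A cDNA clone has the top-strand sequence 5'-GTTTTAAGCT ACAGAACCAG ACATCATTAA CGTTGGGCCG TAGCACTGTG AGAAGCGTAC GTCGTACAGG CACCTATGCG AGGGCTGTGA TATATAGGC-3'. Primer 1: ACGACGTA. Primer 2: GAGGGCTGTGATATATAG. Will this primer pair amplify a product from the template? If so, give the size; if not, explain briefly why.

Primer 1 (ACGACGTA) has reverse complement TACGTCGT, which matches the top strand at positions 58–65; primer 1 anneals to the top strand there with its 3' end pointing upstream toward position 58.
Primer 2 (GAGGGCTGTGATATATAG) matches the top strand directly at positions 80–97; it anneals to the bottom strand with its 3' end pointing downstream toward position 97.
The 3' ends diverge (primer 1 extends toward position 1, primer 2 toward position 99), so the primers never converge on a shared product.

No product — the primers' 3' ends point away from each other.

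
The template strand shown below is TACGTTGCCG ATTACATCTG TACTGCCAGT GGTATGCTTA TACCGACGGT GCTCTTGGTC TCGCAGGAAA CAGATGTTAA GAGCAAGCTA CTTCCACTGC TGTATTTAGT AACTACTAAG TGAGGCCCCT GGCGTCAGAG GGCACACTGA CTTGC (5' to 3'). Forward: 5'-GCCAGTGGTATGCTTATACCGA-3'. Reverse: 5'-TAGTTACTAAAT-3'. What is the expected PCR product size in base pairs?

Scanning the template, GCCAGTGGTATGCTTATACCGA occurs at positions 25–46; this primer anneals to the bottom strand there with its 3' end pointing downstream.
Reverse complement of the reverse primer: ATTTAGTAACTA. This occurs on the top strand at positions 104–115.
The product runs from position 25 to position 115, so its length is 115 − 25 + 1 = 91 bp.

91 bp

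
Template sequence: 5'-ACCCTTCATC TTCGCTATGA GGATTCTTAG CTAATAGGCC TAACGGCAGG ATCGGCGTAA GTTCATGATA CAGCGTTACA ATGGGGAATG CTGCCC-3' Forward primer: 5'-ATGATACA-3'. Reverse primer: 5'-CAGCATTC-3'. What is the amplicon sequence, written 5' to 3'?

Forward primer ATGATACA is found on the top strand at positions 65–72.
The reverse primer's reverse complement is GAATGCTG, which matches the template at positions 86–93.
The product is the template from position 65 through 93 (29 bp).

5'-ATGATACAGCGTTACAATGGGGAATGCTG-3'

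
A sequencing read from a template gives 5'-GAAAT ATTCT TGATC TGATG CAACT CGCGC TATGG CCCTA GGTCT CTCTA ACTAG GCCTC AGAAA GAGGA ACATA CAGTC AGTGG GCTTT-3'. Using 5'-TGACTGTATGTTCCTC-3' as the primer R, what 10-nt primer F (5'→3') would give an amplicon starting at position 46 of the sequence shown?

5'-CTCTAACTAG-3'

The reverse primer's reverse complement GAGGAACATACAGTCA matches the template at positions 66–81; the product starts at position 46.
The forward primer is identical to the top strand over positions 46–55: CTCTAACTAG.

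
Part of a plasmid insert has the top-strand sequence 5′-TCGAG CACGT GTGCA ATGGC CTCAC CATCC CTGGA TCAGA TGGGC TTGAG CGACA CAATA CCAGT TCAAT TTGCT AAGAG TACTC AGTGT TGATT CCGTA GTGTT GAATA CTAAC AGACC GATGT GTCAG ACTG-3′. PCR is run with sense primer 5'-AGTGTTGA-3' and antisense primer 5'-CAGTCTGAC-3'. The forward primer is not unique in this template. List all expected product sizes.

49 bp, 35 bp

The forward primer AGTGTTGA matches the top strand at positions 86–93, 100–107.
The reverse primer's reverse complement is GTCAGACTG, matching at positions 126–134.
Each forward site pairs with the reverse site to give a product ending at position 134: sizes 49, 35 bp.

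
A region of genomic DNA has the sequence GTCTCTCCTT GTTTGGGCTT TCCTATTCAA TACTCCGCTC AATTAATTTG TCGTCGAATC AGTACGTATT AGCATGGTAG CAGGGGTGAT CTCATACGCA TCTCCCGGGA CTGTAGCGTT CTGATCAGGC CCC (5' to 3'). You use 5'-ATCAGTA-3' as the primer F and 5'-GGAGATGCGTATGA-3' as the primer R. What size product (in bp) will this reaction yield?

Forward primer ATCAGTA is found on the top strand at positions 58–64.
Taking the reverse complement of GGAGATGCGTATGA gives TCATACGCATCTCC, found at positions 92–105 on the template; the primer anneals here to the top strand with its 3' end pointing upstream.
The product runs from position 58 to position 105, so its length is 105 − 58 + 1 = 48 bp.

48 bp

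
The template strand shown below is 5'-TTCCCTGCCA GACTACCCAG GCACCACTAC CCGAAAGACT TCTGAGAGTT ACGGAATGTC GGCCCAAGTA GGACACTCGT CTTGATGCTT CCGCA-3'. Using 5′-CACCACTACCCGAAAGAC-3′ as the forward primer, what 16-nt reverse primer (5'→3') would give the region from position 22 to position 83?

5'-AAGACGAGTGTCCTAC-3'

The product's 3' end on the top strand is position 83.
The reverse primer anneals to the top strand over positions 68–83, i.e. to GTAGGACACTCGTCTT.
Its sequence written 5'→3' is the reverse complement: AAGACGAGTGTCCTAC.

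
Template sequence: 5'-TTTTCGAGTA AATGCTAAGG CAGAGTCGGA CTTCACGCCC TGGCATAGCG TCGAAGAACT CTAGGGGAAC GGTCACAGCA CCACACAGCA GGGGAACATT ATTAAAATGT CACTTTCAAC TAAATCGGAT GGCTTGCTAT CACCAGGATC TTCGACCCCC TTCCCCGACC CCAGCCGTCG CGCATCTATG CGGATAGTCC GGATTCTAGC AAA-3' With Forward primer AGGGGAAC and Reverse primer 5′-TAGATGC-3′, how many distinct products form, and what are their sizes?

The forward primer AGGGGAAC matches the top strand at positions 63–70, 90–97.
The reverse primer's reverse complement is GCATCTA, matching at positions 182–188.
Each forward site pairs with the reverse site to give a product ending at position 188: sizes 126, 99 bp.

Two products: 126 bp, 99 bp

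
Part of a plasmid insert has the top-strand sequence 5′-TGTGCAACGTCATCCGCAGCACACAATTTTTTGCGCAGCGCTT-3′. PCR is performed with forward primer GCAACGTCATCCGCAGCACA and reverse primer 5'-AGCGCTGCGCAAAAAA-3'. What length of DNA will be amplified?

The forward primer matches the template at positions 4–23.
Reverse complement of the reverse primer: TTTTTTGCGCAGCGCT. This occurs on the top strand at positions 27–42.
Product length = (reverse-primer end) − (forward-primer start) + 1 = 42 − 4 + 1 = 39 bp.

39 bp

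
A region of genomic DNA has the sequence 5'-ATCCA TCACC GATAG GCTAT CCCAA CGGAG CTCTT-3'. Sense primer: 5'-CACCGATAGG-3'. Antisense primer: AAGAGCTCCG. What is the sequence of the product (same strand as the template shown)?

Scanning the template, CACCGATAGG occurs at positions 7–16; this primer anneals to the bottom strand there with its 3' end pointing downstream.
Reverse complement of the reverse primer: CGGAGCTCTT. This occurs on the top strand at positions 26–35.
The product is the template from position 7 through 35 (29 bp).

5'-CACCGATAGGCTATCCCAACGGAGCTCTT-3'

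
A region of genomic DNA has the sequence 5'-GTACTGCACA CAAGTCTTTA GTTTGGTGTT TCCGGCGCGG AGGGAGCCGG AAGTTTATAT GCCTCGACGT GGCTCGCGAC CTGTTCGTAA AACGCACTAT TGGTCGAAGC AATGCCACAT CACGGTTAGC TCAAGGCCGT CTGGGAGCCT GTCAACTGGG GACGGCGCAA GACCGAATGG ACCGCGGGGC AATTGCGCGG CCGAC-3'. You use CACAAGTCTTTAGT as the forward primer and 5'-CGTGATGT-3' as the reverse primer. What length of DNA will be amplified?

Forward primer CACAAGTCTTTAGT is found on the top strand at positions 9–22.
The reverse primer's reverse complement is ACATCACG, which matches the template at positions 117–124.
Product length = (reverse-primer end) − (forward-primer start) + 1 = 124 − 9 + 1 = 116 bp.

116 bp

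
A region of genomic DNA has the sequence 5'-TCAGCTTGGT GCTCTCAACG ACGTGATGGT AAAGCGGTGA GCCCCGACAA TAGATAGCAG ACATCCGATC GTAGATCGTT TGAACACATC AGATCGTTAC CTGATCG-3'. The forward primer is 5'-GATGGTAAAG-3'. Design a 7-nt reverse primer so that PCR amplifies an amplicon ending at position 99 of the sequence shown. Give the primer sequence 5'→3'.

The forward primer binds at positions 25–34; the product's 3' end on the top strand is position 99.
The reverse primer anneals to the top strand over positions 93–99, i.e. to ATCGTTA.
Its sequence written 5'→3' is the reverse complement: TAACGAT.

5'-TAACGAT-3'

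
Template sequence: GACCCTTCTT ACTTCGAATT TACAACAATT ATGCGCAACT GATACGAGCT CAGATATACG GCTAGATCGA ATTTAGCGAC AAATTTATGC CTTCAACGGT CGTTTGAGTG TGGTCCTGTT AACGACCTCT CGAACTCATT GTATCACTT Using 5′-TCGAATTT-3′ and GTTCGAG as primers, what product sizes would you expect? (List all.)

The forward primer TCGAATTT matches the top strand at positions 14–21, 67–74.
The reverse primer's reverse complement is CTCGAAC, matching at positions 129–135.
Each forward site pairs with the reverse site to give a product ending at position 135: sizes 122, 69 bp.

122 bp, 69 bp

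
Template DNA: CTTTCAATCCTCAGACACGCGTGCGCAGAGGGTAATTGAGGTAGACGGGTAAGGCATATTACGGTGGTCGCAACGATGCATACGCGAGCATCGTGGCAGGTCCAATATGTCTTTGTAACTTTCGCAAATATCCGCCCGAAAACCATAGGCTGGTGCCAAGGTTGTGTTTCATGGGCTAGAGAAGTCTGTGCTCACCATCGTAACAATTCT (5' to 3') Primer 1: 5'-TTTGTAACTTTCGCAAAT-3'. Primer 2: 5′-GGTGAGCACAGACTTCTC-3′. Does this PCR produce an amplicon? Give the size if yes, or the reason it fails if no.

Primer 1 (TTTGTAACTTTCGCAAAT) matches the top strand at positions 112–129; it acts as a forward primer.
Primer 2's reverse complement is GAGAAGTCTGTGCTCACC, matching the top strand at positions 179–196; it acts as a reverse primer.
The 3' ends face each other across positions 112–196, giving an 85 bp product.

Yes — an 85 bp product.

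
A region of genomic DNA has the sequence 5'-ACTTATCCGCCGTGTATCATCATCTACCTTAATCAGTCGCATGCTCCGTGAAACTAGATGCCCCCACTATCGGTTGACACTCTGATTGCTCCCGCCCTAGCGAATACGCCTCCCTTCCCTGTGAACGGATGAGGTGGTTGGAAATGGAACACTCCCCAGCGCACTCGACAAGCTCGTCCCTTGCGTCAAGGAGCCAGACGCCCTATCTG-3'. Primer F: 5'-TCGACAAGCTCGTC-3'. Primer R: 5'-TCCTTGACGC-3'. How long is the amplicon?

Forward primer TCGACAAGCTCGTC is found on the top strand at positions 165–178.
The reverse primer's reverse complement is GCGTCAAGGA, which matches the template at positions 183–192.
Product length = (reverse-primer end) − (forward-primer start) + 1 = 192 − 165 + 1 = 28 bp.

28 bp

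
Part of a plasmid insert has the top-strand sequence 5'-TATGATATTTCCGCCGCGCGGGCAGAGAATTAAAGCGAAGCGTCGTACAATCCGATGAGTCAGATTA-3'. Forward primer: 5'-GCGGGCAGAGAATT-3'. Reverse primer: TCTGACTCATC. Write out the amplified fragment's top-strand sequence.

5'-GCGGGCAGAGAATTAAAGCGAAGCGTCGTACAATCCGATGAGTCAGA-3'

Scanning the template, GCGGGCAGAGAATT occurs at positions 18–31; this primer anneals to the bottom strand there with its 3' end pointing downstream.
The reverse primer's reverse complement is GATGAGTCAGA, which matches the template at positions 54–64.
The product is the template from position 18 through 64 (47 bp).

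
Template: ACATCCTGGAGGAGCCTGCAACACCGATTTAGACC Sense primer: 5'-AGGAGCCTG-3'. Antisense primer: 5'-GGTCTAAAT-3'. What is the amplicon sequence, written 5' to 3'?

The forward primer matches the template at positions 10–18.
Taking the reverse complement of GGTCTAAAT gives ATTTAGACC, found at positions 27–35 on the template; the primer anneals here to the top strand with its 3' end pointing upstream.
The product is the template from position 10 through 35 (26 bp).

5'-AGGAGCCTGCAACACCGATTTAGACC-3'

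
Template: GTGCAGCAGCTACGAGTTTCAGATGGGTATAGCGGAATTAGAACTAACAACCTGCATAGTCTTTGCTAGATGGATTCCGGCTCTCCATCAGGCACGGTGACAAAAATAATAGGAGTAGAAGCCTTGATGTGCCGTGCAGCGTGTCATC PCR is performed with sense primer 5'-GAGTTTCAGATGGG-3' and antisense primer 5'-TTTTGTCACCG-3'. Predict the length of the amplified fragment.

Scanning the template, GAGTTTCAGATGGG occurs at positions 14–27; this primer anneals to the bottom strand there with its 3' end pointing downstream.
Reverse complement of the reverse primer: CGGTGACAAAA. This occurs on the top strand at positions 95–105.
Amplicon spans positions 14–105: 92 bp.

92 bp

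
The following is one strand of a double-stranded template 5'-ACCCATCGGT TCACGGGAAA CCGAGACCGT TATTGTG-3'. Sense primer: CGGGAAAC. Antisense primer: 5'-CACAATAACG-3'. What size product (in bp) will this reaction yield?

24 bp

Forward primer CGGGAAAC is found on the top strand at positions 14–21.
Reverse complement of the reverse primer: CGTTATTGTG. This occurs on the top strand at positions 28–37.
Amplicon spans positions 14–37: 24 bp.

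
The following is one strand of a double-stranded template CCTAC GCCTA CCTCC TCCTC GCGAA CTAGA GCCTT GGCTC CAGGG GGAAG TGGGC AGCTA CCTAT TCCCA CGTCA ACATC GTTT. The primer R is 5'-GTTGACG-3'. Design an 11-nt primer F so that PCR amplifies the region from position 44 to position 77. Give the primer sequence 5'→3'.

5'-GGGGAAGTGGG-3'

The reverse primer's reverse complement CGTCAAC matches the template at positions 71–77; the product starts at position 44.
The forward primer is identical to the top strand over positions 44–54: GGGGAAGTGGG.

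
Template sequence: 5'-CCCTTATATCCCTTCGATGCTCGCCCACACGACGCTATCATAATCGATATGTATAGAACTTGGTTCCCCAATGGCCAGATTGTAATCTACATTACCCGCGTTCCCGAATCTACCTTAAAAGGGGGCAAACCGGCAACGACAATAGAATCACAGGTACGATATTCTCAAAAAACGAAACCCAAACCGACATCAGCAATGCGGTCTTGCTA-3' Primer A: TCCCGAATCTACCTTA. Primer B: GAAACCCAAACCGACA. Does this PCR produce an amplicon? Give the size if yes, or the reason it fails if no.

No product — both primers anneal to the same strand and extend in the same direction.

Primer A (TCCCGAATCTACCTTA) matches the top strand at positions 102–117 (3' end points downstream).
Primer B (GAAACCCAAACCGACA) also matches the top strand directly, at positions 174–189 — its reverse complement TGTCGGTTTGGGTTTC is not present.
Both primers anneal to the bottom strand with 3' ends pointing the same way, so neither can prime synthesis back toward the other.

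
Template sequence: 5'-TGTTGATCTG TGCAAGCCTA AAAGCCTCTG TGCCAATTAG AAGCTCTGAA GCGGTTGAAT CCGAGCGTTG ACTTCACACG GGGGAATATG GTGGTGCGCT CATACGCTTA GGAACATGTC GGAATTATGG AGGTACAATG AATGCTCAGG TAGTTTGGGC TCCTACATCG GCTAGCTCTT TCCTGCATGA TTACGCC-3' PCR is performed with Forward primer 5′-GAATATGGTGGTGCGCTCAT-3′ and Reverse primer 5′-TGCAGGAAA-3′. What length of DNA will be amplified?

104 bp

Scanning the template, GAATATGGTGGTGCGCTCAT occurs at positions 84–103; this primer anneals to the bottom strand there with its 3' end pointing downstream.
Reverse complement of the reverse primer: TTTCCTGCA. This occurs on the top strand at positions 179–187.
Product length = (reverse-primer end) − (forward-primer start) + 1 = 187 − 84 + 1 = 104 bp.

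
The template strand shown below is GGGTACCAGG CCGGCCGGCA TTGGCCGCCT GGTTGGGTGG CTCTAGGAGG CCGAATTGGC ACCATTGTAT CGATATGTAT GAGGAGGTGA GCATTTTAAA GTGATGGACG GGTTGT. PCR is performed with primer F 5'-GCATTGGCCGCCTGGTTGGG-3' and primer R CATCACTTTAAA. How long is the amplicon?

89 bp

Forward primer GCATTGGCCGCCTGGTTGGG is found on the top strand at positions 18–37.
Reverse complement of the reverse primer: TTTAAAGTGATG. This occurs on the top strand at positions 95–106.
The product runs from position 18 to position 106, so its length is 106 − 18 + 1 = 89 bp.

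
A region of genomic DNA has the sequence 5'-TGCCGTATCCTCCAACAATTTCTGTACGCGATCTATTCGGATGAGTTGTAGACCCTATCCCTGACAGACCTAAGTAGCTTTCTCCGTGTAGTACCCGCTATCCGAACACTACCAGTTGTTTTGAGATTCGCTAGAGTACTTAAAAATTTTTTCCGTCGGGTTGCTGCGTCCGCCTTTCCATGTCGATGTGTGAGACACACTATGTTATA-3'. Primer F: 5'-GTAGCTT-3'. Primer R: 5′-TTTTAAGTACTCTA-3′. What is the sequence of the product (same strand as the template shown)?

Scanning the template, GTAGCTT occurs at positions 74–80; this primer anneals to the bottom strand there with its 3' end pointing downstream.
The reverse primer's reverse complement is TAGAGTACTTAAAA, which matches the template at positions 132–145.
The product is the template from position 74 through 145 (72 bp).

5'-GTAGCTTTCTCCGTGTAGTACCCGCTATCCGAACACTACCAGTTGTTTTGAGATTCGCTAGAGTACTTAAAA-3'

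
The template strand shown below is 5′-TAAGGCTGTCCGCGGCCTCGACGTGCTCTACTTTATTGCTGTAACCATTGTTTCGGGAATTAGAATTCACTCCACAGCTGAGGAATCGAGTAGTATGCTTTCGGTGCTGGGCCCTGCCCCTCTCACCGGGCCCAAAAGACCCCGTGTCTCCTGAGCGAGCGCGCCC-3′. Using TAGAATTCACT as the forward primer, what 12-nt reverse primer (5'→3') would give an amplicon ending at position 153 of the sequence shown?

5'-CAGGAGACACGG-3'

The forward primer binds at positions 61–71; the product's 3' end on the top strand is position 153.
The reverse primer anneals to the top strand over positions 142–153, i.e. to CCGTGTCTCCTG.
Its sequence written 5'→3' is the reverse complement: CAGGAGACACGG.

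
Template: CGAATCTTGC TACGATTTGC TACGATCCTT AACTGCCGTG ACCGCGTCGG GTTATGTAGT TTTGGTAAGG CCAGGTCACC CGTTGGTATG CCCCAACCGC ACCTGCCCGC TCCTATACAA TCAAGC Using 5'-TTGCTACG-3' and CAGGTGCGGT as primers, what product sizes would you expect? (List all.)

The forward primer TTGCTACG matches the top strand at positions 7–14, 17–24.
The reverse primer's reverse complement is ACCGCACCTG, matching at positions 96–105.
Each forward site pairs with the reverse site to give a product ending at position 105: sizes 99, 89 bp.

99 bp, 89 bp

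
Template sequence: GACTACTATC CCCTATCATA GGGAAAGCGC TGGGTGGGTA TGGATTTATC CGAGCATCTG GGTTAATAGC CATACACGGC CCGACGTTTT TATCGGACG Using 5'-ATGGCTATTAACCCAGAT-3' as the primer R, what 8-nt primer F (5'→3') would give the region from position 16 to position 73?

The reverse primer's reverse complement ATCTGGGTTAATAGCCAT matches the template at positions 56–73; the product starts at position 16.
The forward primer is identical to the top strand over positions 16–23: TCATAGGG.

5'-TCATAGGG-3'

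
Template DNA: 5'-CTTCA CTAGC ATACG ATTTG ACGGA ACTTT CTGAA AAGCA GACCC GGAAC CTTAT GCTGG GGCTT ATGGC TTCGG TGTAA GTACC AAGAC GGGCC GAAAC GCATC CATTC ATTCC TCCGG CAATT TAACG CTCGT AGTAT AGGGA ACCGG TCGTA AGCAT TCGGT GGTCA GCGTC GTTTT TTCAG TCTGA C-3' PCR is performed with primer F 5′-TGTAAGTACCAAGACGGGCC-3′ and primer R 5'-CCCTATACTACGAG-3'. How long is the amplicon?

69 bp

Forward primer TGTAAGTACCAAGACGGGCC is found on the top strand at positions 76–95.
Reverse complement of the reverse primer: CTCGTAGTATAGGG. This occurs on the top strand at positions 131–144.
The product runs from position 76 to position 144, so its length is 144 − 76 + 1 = 69 bp.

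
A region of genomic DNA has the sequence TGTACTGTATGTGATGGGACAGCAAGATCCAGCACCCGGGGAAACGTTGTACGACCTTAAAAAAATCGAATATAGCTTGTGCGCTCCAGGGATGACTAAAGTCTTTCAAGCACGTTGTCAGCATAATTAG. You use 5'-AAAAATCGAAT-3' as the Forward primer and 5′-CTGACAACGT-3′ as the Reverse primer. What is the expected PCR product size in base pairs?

Scanning the template, AAAAATCGAAT occurs at positions 61–71; this primer anneals to the bottom strand there with its 3' end pointing downstream.
Taking the reverse complement of CTGACAACGT gives ACGTTGTCAG, found at positions 112–121 on the template; the primer anneals here to the top strand with its 3' end pointing upstream.
Product length = (reverse-primer end) − (forward-primer start) + 1 = 121 − 61 + 1 = 61 bp.

61 bp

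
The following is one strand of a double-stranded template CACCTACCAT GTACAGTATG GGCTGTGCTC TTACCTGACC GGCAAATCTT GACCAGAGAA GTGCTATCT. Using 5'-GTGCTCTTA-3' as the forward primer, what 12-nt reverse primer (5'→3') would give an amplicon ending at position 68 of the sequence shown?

5'-GATAGCACTTCT-3'

The forward primer binds at positions 25–33; the product's 3' end on the top strand is position 68.
The reverse primer anneals to the top strand over positions 57–68, i.e. to AGAAGTGCTATC.
Its sequence written 5'→3' is the reverse complement: GATAGCACTTCT.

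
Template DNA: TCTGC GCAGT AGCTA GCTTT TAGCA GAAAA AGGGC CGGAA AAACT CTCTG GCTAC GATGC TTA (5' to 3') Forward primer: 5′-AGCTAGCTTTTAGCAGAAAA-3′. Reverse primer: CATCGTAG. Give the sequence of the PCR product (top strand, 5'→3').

Scanning the template, AGCTAGCTTTTAGCAGAAAA occurs at positions 11–30; this primer anneals to the bottom strand there with its 3' end pointing downstream.
Taking the reverse complement of CATCGTAG gives CTACGATG, found at positions 52–59 on the template; the primer anneals here to the top strand with its 3' end pointing upstream.
The product is the template from position 11 through 59 (49 bp).

5'-AGCTAGCTTTTAGCAGAAAAAGGGCCGGAAAAACTCTCTGGCTACGATG-3'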